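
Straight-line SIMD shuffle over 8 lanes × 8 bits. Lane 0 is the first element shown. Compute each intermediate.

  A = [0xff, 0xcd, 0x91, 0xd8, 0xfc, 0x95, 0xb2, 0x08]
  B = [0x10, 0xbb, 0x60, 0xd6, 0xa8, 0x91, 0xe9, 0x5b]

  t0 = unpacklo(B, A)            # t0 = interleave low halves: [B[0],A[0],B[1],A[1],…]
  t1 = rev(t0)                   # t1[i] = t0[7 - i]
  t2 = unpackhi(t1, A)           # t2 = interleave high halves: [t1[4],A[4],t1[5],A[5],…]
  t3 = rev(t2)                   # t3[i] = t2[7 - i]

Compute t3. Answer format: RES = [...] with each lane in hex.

→ t0 |10|ff|bb|cd|60|91|d6|d8|
→ t1 |d8|d6|91|60|cd|bb|ff|10|
→ t2 |cd|fc|bb|95|ff|b2|10|08|
→ t3 |08|10|b2|ff|95|bb|fc|cd|

RES = [ 0x08  0x10  0xb2  0xff  0x95  0xbb  0xfc  0xcd ]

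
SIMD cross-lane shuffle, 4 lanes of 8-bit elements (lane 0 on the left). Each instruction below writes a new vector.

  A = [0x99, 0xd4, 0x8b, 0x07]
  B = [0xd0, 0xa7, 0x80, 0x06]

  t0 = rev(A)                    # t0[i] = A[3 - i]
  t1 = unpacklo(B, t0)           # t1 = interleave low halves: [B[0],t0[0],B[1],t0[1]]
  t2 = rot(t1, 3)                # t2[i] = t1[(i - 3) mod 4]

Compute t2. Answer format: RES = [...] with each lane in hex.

  t0: 07 8b d4 99
  t1: d0 07 a7 8b
  t2: 07 a7 8b d0

RES = [0x07, 0xa7, 0x8b, 0xd0]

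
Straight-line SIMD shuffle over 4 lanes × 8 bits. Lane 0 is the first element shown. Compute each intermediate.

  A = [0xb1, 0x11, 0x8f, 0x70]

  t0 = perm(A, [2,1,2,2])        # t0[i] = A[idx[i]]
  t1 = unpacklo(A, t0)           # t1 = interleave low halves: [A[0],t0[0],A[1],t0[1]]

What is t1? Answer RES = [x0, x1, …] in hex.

  t0: 8f 11 8f 8f
  t1: b1 8f 11 11

RES = [0xb1, 0x8f, 0x11, 0x11]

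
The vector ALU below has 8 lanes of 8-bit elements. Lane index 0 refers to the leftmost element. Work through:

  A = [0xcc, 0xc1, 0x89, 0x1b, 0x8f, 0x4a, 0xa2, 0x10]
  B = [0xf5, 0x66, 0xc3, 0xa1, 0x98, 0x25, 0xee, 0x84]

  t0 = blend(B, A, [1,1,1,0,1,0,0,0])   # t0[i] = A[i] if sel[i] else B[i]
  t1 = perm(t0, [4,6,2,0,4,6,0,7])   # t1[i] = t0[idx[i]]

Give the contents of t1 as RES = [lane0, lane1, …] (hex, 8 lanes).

RES = [0x8f, 0xee, 0x89, 0xcc, 0x8f, 0xee, 0xcc, 0x84]

→ t0 |cc|c1|89|a1|8f|25|ee|84|
→ t1 |8f|ee|89|cc|8f|ee|cc|84|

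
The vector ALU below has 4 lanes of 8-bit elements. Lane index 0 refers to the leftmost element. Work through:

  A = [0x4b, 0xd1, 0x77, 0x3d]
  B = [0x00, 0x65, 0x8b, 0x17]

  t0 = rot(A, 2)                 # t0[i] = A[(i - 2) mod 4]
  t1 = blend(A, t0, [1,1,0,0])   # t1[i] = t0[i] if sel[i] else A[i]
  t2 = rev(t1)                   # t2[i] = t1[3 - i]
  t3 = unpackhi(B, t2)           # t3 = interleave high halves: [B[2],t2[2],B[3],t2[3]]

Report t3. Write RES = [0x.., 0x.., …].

RES = [0x8b, 0x3d, 0x17, 0x77]

  t0: 77 3d 4b d1
  t1: 77 3d 77 3d
  t2: 3d 77 3d 77
  t3: 8b 3d 17 77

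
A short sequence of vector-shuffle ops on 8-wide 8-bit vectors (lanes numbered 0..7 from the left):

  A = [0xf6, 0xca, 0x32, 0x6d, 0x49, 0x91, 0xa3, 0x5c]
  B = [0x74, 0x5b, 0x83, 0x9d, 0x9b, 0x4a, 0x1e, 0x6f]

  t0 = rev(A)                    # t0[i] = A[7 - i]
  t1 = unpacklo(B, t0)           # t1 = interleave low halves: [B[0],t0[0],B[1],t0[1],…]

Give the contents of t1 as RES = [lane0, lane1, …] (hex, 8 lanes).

RES = [ 0x74  0x5c  0x5b  0xa3  0x83  0x91  0x9d  0x49 ]

t0 = [0x5c, 0xa3, 0x91, 0x49, 0x6d, 0x32, 0xca, 0xf6]
t1 = [0x74, 0x5c, 0x5b, 0xa3, 0x83, 0x91, 0x9d, 0x49]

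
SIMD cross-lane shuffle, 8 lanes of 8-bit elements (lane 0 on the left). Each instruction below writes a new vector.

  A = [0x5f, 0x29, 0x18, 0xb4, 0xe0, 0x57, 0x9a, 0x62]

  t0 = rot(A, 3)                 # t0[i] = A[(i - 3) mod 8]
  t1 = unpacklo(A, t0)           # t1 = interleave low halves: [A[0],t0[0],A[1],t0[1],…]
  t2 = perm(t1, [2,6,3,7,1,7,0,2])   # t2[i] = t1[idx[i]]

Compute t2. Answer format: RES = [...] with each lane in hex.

→ t0 |57|9a|62|5f|29|18|b4|e0|
→ t1 |5f|57|29|9a|18|62|b4|5f|
→ t2 |29|b4|9a|5f|57|5f|5f|29|

RES = [ 0x29  0xb4  0x9a  0x5f  0x57  0x5f  0x5f  0x29 ]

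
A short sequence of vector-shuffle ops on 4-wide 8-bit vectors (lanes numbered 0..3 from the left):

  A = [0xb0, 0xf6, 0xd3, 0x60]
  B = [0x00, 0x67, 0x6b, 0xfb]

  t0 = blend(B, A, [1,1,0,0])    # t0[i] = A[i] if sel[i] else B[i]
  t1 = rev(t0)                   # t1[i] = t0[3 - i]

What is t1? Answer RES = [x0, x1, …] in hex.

  t0: b0 f6 6b fb
  t1: fb 6b f6 b0

RES = [0xfb, 0x6b, 0xf6, 0xb0]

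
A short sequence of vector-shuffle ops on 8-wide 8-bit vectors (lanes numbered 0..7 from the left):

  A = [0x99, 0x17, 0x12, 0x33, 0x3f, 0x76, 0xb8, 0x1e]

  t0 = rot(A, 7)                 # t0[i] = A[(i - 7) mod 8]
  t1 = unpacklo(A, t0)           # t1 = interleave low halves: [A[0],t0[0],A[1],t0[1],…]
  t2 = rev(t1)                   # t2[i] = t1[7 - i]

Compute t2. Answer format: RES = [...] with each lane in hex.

  t0: 17 12 33 3f 76 b8 1e 99
  t1: 99 17 17 12 12 33 33 3f
  t2: 3f 33 33 12 12 17 17 99

RES = [0x3f, 0x33, 0x33, 0x12, 0x12, 0x17, 0x17, 0x99]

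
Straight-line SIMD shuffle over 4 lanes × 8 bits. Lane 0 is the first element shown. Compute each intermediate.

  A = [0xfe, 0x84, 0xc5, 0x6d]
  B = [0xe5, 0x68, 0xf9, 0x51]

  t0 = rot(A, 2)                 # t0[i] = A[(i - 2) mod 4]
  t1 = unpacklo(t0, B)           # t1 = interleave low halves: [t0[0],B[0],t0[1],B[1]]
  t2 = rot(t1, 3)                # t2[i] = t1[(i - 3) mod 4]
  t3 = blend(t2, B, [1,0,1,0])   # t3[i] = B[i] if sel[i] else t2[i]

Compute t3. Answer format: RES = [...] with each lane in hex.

RES = [0xe5, 0x6d, 0xf9, 0xc5]

  t0: c5 6d fe 84
  t1: c5 e5 6d 68
  t2: e5 6d 68 c5
  t3: e5 6d f9 c5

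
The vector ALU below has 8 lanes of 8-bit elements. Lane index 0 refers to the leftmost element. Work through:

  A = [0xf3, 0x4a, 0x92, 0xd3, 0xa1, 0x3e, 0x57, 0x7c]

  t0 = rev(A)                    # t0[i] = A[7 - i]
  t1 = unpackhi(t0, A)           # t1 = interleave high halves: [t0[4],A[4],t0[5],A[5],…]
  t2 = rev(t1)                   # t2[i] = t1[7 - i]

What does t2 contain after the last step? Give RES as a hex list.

  t0: 7c 57 3e a1 d3 92 4a f3
  t1: d3 a1 92 3e 4a 57 f3 7c
  t2: 7c f3 57 4a 3e 92 a1 d3

RES = [0x7c, 0xf3, 0x57, 0x4a, 0x3e, 0x92, 0xa1, 0xd3]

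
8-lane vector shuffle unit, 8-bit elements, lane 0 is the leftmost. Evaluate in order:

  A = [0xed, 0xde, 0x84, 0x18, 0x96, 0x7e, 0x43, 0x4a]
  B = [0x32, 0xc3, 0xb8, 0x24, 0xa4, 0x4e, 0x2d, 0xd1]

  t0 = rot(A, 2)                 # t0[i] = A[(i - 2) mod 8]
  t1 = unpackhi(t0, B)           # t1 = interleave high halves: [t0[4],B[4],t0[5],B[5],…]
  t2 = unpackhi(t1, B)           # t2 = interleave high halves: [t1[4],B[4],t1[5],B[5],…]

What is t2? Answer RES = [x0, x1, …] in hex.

RES = [ 0x96  0xa4  0x2d  0x4e  0x7e  0x2d  0xd1  0xd1 ]

→ t0 |43|4a|ed|de|84|18|96|7e|
→ t1 |84|a4|18|4e|96|2d|7e|d1|
→ t2 |96|a4|2d|4e|7e|2d|d1|d1|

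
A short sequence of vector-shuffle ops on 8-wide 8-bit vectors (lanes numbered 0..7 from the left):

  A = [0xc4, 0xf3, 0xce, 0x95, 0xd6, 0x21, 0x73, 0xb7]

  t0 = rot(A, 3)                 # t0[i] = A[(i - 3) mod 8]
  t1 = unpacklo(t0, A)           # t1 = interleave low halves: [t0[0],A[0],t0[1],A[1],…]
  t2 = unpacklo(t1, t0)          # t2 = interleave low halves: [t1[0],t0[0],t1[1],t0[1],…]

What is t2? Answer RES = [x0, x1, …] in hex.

  t0: 21 73 b7 c4 f3 ce 95 d6
  t1: 21 c4 73 f3 b7 ce c4 95
  t2: 21 21 c4 73 73 b7 f3 c4

RES = [ 0x21  0x21  0xc4  0x73  0x73  0xb7  0xf3  0xc4 ]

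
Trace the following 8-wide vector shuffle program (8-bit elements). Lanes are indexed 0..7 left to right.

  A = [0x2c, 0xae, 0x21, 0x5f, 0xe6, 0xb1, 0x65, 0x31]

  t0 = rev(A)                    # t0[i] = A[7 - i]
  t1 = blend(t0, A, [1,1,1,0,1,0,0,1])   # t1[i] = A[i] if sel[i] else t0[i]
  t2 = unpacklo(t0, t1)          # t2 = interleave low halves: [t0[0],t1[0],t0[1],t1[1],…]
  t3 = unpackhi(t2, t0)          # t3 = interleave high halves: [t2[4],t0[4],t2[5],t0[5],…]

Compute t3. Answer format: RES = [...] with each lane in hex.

RES = [0xb1, 0x5f, 0x21, 0x21, 0xe6, 0xae, 0xe6, 0x2c]

  t0: 31 65 b1 e6 5f 21 ae 2c
  t1: 2c ae 21 e6 e6 21 ae 31
  t2: 31 2c 65 ae b1 21 e6 e6
  t3: b1 5f 21 21 e6 ae e6 2c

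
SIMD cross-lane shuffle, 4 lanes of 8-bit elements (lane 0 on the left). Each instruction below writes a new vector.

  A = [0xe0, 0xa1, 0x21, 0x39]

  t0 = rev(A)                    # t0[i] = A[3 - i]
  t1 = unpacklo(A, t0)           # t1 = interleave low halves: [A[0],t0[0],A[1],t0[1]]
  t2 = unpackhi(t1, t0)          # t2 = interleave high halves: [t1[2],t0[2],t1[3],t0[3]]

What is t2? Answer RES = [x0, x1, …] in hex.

→ t0 |39|21|a1|e0|
→ t1 |e0|39|a1|21|
→ t2 |a1|a1|21|e0|

RES = [0xa1, 0xa1, 0x21, 0xe0]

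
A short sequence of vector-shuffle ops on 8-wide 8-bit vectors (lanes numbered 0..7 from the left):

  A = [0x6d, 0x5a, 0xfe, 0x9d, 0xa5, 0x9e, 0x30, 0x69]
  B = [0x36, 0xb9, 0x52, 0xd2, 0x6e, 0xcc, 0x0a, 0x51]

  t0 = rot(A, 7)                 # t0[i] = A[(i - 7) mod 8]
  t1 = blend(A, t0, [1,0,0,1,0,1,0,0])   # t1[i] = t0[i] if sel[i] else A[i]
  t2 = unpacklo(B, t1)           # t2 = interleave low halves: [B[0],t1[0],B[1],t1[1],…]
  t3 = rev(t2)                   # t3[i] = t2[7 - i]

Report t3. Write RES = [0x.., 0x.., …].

RES = [0xa5, 0xd2, 0xfe, 0x52, 0x5a, 0xb9, 0x5a, 0x36]

t0 = [0x5a, 0xfe, 0x9d, 0xa5, 0x9e, 0x30, 0x69, 0x6d]
t1 = [0x5a, 0x5a, 0xfe, 0xa5, 0xa5, 0x30, 0x30, 0x69]
t2 = [0x36, 0x5a, 0xb9, 0x5a, 0x52, 0xfe, 0xd2, 0xa5]
t3 = [0xa5, 0xd2, 0xfe, 0x52, 0x5a, 0xb9, 0x5a, 0x36]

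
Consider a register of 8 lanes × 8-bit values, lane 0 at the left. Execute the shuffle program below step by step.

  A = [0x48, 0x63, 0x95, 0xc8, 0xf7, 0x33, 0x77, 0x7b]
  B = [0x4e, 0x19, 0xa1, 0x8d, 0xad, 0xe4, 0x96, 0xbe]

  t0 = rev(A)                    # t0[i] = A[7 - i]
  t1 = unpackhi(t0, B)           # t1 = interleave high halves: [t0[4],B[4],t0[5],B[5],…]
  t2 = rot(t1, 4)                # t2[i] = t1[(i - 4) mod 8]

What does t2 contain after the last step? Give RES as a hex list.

RES = [ 0x63  0x96  0x48  0xbe  0xc8  0xad  0x95  0xe4 ]

t0 = [0x7b, 0x77, 0x33, 0xf7, 0xc8, 0x95, 0x63, 0x48]
t1 = [0xc8, 0xad, 0x95, 0xe4, 0x63, 0x96, 0x48, 0xbe]
t2 = [0x63, 0x96, 0x48, 0xbe, 0xc8, 0xad, 0x95, 0xe4]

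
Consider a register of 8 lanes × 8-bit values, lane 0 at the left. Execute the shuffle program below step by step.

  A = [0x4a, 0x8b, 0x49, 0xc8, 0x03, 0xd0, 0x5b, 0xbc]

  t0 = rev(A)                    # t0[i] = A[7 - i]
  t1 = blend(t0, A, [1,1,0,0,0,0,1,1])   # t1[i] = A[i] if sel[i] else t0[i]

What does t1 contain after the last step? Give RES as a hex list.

RES = [ 0x4a  0x8b  0xd0  0x03  0xc8  0x49  0x5b  0xbc ]

t0 = [0xbc, 0x5b, 0xd0, 0x03, 0xc8, 0x49, 0x8b, 0x4a]
t1 = [0x4a, 0x8b, 0xd0, 0x03, 0xc8, 0x49, 0x5b, 0xbc]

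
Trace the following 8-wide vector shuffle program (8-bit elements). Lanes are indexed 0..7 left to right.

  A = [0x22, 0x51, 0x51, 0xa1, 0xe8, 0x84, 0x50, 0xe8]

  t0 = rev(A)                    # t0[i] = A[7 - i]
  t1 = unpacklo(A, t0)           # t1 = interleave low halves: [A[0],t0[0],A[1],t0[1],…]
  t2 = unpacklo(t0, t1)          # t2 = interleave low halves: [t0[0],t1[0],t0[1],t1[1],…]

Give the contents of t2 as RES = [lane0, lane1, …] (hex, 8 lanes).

RES = [ 0xe8  0x22  0x50  0xe8  0x84  0x51  0xe8  0x50 ]

t0 = [0xe8, 0x50, 0x84, 0xe8, 0xa1, 0x51, 0x51, 0x22]
t1 = [0x22, 0xe8, 0x51, 0x50, 0x51, 0x84, 0xa1, 0xe8]
t2 = [0xe8, 0x22, 0x50, 0xe8, 0x84, 0x51, 0xe8, 0x50]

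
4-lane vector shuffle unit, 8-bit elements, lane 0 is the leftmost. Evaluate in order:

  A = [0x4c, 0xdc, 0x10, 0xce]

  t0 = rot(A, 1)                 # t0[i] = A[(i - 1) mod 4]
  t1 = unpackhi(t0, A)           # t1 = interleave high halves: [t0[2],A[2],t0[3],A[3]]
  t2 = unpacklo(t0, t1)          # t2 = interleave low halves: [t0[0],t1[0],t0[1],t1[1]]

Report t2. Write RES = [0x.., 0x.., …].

→ t0 |ce|4c|dc|10|
→ t1 |dc|10|10|ce|
→ t2 |ce|dc|4c|10|

RES = [ 0xce  0xdc  0x4c  0x10 ]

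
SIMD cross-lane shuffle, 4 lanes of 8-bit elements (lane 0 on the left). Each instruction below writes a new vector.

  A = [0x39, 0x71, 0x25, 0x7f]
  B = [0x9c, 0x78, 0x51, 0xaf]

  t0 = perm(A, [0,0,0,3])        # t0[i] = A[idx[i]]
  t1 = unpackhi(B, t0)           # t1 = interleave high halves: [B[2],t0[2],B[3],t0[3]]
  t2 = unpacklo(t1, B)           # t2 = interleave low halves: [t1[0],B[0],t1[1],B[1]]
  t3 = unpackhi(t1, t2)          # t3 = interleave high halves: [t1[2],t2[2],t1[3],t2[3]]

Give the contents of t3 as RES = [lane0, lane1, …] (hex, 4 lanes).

→ t0 |39|39|39|7f|
→ t1 |51|39|af|7f|
→ t2 |51|9c|39|78|
→ t3 |af|39|7f|78|

RES = [0xaf, 0x39, 0x7f, 0x78]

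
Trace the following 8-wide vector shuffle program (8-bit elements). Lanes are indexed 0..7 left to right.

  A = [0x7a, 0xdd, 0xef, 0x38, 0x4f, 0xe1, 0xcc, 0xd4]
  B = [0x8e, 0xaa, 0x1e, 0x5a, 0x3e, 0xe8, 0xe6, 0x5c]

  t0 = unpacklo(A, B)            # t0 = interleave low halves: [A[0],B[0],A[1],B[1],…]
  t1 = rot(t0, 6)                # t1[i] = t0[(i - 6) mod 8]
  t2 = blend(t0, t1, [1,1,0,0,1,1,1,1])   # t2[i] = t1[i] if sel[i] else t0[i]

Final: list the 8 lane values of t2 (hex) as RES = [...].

  t0: 7a 8e dd aa ef 1e 38 5a
  t1: dd aa ef 1e 38 5a 7a 8e
  t2: dd aa dd aa 38 5a 7a 8e

RES = [0xdd, 0xaa, 0xdd, 0xaa, 0x38, 0x5a, 0x7a, 0x8e]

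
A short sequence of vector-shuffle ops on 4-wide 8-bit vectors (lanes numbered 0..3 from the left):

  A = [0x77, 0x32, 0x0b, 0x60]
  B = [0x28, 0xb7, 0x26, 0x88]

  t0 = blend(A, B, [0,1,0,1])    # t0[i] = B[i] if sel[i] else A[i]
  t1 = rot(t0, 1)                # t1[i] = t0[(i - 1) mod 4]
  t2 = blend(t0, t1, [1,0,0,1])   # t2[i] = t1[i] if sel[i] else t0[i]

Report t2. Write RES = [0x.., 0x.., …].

RES = [0x88, 0xb7, 0x0b, 0x0b]

t0 = [0x77, 0xb7, 0x0b, 0x88]
t1 = [0x88, 0x77, 0xb7, 0x0b]
t2 = [0x88, 0xb7, 0x0b, 0x0b]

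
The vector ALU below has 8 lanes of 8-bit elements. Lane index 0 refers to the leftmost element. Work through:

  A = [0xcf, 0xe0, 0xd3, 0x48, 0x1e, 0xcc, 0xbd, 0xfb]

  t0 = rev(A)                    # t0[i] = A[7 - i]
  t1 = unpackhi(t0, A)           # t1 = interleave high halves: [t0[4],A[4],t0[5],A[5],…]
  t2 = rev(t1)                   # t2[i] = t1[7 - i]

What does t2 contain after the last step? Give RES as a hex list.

RES = [ 0xfb  0xcf  0xbd  0xe0  0xcc  0xd3  0x1e  0x48 ]

t0 = [0xfb, 0xbd, 0xcc, 0x1e, 0x48, 0xd3, 0xe0, 0xcf]
t1 = [0x48, 0x1e, 0xd3, 0xcc, 0xe0, 0xbd, 0xcf, 0xfb]
t2 = [0xfb, 0xcf, 0xbd, 0xe0, 0xcc, 0xd3, 0x1e, 0x48]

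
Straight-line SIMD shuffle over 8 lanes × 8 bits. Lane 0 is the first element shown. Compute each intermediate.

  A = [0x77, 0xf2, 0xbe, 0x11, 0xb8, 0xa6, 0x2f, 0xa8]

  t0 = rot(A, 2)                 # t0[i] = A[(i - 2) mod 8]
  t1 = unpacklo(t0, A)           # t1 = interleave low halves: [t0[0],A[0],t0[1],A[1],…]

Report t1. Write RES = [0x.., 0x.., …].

  t0: 2f a8 77 f2 be 11 b8 a6
  t1: 2f 77 a8 f2 77 be f2 11

RES = [0x2f, 0x77, 0xa8, 0xf2, 0x77, 0xbe, 0xf2, 0x11]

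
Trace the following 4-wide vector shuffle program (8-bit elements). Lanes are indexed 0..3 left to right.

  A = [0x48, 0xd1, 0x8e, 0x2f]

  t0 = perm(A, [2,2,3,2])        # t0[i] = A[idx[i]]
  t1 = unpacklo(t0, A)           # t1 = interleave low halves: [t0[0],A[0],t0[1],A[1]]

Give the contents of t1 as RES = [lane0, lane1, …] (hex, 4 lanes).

RES = [0x8e, 0x48, 0x8e, 0xd1]

t0 = [0x8e, 0x8e, 0x2f, 0x8e]
t1 = [0x8e, 0x48, 0x8e, 0xd1]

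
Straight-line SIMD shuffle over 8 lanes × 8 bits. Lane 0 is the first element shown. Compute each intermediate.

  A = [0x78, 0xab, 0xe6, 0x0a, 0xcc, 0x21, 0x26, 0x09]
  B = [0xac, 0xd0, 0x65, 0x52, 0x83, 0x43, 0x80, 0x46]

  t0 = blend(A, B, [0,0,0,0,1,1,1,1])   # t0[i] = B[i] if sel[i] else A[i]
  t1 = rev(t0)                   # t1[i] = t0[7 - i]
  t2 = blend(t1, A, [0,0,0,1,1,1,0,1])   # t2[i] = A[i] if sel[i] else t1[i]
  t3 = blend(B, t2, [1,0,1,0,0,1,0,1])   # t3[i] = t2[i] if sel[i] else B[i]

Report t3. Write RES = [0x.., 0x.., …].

RES = [0x46, 0xd0, 0x43, 0x52, 0x83, 0x21, 0x80, 0x09]

→ t0 |78|ab|e6|0a|83|43|80|46|
→ t1 |46|80|43|83|0a|e6|ab|78|
→ t2 |46|80|43|0a|cc|21|ab|09|
→ t3 |46|d0|43|52|83|21|80|09|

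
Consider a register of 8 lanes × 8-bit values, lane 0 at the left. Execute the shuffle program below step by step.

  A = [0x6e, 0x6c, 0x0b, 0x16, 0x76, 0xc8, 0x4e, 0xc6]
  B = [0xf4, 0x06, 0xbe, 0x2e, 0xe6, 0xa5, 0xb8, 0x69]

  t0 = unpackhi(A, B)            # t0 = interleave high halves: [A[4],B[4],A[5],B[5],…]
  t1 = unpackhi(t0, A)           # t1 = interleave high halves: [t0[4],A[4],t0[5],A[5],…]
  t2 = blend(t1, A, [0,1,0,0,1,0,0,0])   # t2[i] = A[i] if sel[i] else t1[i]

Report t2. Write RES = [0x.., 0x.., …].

RES = [ 0x4e  0x6c  0xb8  0xc8  0x76  0x4e  0x69  0xc6 ]

→ t0 |76|e6|c8|a5|4e|b8|c6|69|
→ t1 |4e|76|b8|c8|c6|4e|69|c6|
→ t2 |4e|6c|b8|c8|76|4e|69|c6|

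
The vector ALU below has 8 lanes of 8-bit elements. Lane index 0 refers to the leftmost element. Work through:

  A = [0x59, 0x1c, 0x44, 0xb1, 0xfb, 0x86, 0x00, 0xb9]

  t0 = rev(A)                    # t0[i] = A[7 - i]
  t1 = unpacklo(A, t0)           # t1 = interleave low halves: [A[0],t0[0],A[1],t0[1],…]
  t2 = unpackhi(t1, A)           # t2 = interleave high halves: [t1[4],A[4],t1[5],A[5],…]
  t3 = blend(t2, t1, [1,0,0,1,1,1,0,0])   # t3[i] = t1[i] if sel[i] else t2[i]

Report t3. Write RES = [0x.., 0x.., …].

  t0: b9 00 86 fb b1 44 1c 59
  t1: 59 b9 1c 00 44 86 b1 fb
  t2: 44 fb 86 86 b1 00 fb b9
  t3: 59 fb 86 00 44 86 fb b9

RES = [0x59, 0xfb, 0x86, 0x00, 0x44, 0x86, 0xfb, 0xb9]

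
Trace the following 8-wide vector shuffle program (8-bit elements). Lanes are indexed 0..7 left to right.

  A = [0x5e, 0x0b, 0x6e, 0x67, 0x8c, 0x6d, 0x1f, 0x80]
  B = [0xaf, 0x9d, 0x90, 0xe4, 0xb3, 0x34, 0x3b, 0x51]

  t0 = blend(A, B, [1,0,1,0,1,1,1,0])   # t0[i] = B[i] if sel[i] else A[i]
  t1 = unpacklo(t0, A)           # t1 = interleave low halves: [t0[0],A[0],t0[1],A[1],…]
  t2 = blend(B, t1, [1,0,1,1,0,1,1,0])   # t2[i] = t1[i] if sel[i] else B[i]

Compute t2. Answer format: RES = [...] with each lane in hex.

RES = [ 0xaf  0x9d  0x0b  0x0b  0xb3  0x6e  0x67  0x51 ]

  t0: af 0b 90 67 b3 34 3b 80
  t1: af 5e 0b 0b 90 6e 67 67
  t2: af 9d 0b 0b b3 6e 67 51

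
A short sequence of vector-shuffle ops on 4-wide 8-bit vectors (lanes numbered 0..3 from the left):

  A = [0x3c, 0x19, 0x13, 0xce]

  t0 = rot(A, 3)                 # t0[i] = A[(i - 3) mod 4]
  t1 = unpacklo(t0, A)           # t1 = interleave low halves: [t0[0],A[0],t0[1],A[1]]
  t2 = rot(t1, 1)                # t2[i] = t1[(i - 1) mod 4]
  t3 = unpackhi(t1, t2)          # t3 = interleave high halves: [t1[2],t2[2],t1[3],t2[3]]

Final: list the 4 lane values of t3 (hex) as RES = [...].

RES = [ 0x13  0x3c  0x19  0x13 ]

→ t0 |19|13|ce|3c|
→ t1 |19|3c|13|19|
→ t2 |19|19|3c|13|
→ t3 |13|3c|19|13|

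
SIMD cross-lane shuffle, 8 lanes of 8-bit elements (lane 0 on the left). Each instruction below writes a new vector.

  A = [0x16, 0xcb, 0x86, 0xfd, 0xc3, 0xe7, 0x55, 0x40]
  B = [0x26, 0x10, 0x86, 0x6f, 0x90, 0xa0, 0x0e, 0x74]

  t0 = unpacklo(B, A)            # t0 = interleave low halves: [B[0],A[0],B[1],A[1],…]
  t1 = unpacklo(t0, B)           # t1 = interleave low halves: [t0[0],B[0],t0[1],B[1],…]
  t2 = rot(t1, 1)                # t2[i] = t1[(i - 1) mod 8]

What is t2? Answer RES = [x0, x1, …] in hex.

RES = [ 0x6f  0x26  0x26  0x16  0x10  0x10  0x86  0xcb ]

  t0: 26 16 10 cb 86 86 6f fd
  t1: 26 26 16 10 10 86 cb 6f
  t2: 6f 26 26 16 10 10 86 cb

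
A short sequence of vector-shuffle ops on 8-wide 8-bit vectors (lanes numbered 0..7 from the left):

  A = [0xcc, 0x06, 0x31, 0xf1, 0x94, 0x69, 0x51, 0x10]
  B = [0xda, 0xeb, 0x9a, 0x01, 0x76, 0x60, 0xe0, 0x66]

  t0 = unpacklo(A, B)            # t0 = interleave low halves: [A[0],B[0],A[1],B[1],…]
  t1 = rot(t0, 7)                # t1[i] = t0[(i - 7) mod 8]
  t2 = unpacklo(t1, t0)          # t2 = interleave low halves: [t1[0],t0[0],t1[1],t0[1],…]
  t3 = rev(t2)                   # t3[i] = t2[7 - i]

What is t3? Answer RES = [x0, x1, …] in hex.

→ t0 |cc|da|06|eb|31|9a|f1|01|
→ t1 |da|06|eb|31|9a|f1|01|cc|
→ t2 |da|cc|06|da|eb|06|31|eb|
→ t3 |eb|31|06|eb|da|06|cc|da|

RES = [ 0xeb  0x31  0x06  0xeb  0xda  0x06  0xcc  0xda ]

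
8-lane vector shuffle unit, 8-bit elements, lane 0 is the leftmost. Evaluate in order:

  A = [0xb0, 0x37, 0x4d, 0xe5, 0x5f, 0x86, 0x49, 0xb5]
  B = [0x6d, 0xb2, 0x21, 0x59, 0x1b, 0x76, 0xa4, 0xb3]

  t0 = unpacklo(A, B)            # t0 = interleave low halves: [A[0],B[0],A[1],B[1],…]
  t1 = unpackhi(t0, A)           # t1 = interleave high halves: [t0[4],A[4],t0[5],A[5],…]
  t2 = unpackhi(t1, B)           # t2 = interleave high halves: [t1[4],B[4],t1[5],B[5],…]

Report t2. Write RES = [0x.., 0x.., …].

RES = [ 0xe5  0x1b  0x49  0x76  0x59  0xa4  0xb5  0xb3 ]

→ t0 |b0|6d|37|b2|4d|21|e5|59|
→ t1 |4d|5f|21|86|e5|49|59|b5|
→ t2 |e5|1b|49|76|59|a4|b5|b3|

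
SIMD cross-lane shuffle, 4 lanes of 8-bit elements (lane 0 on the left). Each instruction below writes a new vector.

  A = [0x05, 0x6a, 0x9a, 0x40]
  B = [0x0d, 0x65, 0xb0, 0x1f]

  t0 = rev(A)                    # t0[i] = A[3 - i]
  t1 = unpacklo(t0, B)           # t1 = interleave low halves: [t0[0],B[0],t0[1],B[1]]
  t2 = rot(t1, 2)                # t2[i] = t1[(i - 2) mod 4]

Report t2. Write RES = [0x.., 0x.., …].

  t0: 40 9a 6a 05
  t1: 40 0d 9a 65
  t2: 9a 65 40 0d

RES = [0x9a, 0x65, 0x40, 0x0d]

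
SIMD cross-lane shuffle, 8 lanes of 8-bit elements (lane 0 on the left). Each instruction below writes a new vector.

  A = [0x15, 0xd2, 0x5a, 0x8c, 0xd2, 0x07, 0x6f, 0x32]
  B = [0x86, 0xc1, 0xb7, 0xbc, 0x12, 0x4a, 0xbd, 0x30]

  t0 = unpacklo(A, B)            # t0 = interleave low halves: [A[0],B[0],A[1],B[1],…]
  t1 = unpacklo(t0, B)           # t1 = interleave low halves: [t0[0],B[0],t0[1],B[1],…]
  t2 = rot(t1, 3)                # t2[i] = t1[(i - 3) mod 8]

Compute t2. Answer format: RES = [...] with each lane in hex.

RES = [ 0xb7  0xc1  0xbc  0x15  0x86  0x86  0xc1  0xd2 ]

  t0: 15 86 d2 c1 5a b7 8c bc
  t1: 15 86 86 c1 d2 b7 c1 bc
  t2: b7 c1 bc 15 86 86 c1 d2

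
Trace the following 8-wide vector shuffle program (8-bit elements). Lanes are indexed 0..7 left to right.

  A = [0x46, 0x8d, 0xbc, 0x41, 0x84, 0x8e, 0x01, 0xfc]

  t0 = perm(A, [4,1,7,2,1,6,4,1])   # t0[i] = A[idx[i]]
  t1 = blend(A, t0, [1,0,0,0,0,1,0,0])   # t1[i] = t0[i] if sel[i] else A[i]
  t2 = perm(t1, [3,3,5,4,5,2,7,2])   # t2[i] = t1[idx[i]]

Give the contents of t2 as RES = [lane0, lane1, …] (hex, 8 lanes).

→ t0 |84|8d|fc|bc|8d|01|84|8d|
→ t1 |84|8d|bc|41|84|01|01|fc|
→ t2 |41|41|01|84|01|bc|fc|bc|

RES = [ 0x41  0x41  0x01  0x84  0x01  0xbc  0xfc  0xbc ]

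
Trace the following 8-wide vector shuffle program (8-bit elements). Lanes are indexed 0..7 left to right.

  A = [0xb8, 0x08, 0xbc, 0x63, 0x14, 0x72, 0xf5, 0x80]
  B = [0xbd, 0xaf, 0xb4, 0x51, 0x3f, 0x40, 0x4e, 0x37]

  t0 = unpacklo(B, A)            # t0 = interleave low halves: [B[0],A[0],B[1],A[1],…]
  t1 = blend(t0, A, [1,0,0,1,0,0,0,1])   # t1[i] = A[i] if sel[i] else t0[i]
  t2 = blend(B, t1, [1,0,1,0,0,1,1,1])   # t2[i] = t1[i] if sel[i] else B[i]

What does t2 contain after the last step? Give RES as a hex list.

RES = [ 0xb8  0xaf  0xaf  0x51  0x3f  0xbc  0x51  0x80 ]

t0 = [0xbd, 0xb8, 0xaf, 0x08, 0xb4, 0xbc, 0x51, 0x63]
t1 = [0xb8, 0xb8, 0xaf, 0x63, 0xb4, 0xbc, 0x51, 0x80]
t2 = [0xb8, 0xaf, 0xaf, 0x51, 0x3f, 0xbc, 0x51, 0x80]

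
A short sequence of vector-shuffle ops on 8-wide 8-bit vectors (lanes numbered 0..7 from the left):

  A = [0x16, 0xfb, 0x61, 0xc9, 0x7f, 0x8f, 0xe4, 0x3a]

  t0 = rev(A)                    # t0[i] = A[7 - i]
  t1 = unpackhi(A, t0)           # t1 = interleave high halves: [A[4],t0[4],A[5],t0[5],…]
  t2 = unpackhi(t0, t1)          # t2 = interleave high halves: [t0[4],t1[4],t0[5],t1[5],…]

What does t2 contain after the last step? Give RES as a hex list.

→ t0 |3a|e4|8f|7f|c9|61|fb|16|
→ t1 |7f|c9|8f|61|e4|fb|3a|16|
→ t2 |c9|e4|61|fb|fb|3a|16|16|

RES = [0xc9, 0xe4, 0x61, 0xfb, 0xfb, 0x3a, 0x16, 0x16]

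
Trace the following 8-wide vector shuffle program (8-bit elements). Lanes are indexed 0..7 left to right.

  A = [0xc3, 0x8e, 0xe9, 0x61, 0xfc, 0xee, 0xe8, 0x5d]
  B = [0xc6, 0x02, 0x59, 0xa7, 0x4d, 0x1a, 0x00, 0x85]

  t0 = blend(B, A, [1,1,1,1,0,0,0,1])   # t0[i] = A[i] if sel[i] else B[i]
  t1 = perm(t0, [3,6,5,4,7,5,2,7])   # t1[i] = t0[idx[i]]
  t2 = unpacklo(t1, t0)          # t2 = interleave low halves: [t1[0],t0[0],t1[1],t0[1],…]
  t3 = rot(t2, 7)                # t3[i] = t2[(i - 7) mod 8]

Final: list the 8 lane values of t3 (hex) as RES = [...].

  t0: c3 8e e9 61 4d 1a 00 5d
  t1: 61 00 1a 4d 5d 1a e9 5d
  t2: 61 c3 00 8e 1a e9 4d 61
  t3: c3 00 8e 1a e9 4d 61 61

RES = [0xc3, 0x00, 0x8e, 0x1a, 0xe9, 0x4d, 0x61, 0x61]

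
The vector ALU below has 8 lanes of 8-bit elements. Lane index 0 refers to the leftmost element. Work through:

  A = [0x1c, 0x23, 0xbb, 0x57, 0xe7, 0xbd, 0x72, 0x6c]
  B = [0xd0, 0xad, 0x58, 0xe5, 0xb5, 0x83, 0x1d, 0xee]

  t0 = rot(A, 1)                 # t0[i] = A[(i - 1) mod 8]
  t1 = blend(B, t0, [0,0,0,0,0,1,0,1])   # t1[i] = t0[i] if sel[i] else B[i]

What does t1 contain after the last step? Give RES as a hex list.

RES = [0xd0, 0xad, 0x58, 0xe5, 0xb5, 0xe7, 0x1d, 0x72]

t0 = [0x6c, 0x1c, 0x23, 0xbb, 0x57, 0xe7, 0xbd, 0x72]
t1 = [0xd0, 0xad, 0x58, 0xe5, 0xb5, 0xe7, 0x1d, 0x72]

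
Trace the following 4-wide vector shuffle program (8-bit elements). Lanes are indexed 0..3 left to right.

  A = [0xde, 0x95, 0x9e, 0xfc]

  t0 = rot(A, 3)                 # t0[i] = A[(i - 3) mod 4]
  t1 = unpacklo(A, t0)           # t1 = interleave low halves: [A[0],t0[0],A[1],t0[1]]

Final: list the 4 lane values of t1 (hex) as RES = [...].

  t0: 95 9e fc de
  t1: de 95 95 9e

RES = [ 0xde  0x95  0x95  0x9e ]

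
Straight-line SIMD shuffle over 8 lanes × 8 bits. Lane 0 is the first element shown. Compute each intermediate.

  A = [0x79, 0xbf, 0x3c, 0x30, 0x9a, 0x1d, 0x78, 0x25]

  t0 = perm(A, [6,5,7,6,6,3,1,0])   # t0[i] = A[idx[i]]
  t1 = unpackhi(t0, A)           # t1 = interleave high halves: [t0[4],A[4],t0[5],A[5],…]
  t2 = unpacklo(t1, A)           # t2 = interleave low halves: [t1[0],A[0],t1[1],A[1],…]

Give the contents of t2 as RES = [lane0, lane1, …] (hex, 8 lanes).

→ t0 |78|1d|25|78|78|30|bf|79|
→ t1 |78|9a|30|1d|bf|78|79|25|
→ t2 |78|79|9a|bf|30|3c|1d|30|

RES = [ 0x78  0x79  0x9a  0xbf  0x30  0x3c  0x1d  0x30 ]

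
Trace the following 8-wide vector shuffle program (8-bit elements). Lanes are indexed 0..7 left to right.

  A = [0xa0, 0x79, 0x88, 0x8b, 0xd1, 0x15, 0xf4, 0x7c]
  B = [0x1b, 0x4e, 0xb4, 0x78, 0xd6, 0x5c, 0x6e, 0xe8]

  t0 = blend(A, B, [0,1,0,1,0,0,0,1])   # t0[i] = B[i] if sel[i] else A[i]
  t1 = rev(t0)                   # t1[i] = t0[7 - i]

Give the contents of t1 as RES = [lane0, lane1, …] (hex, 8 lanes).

t0 = [0xa0, 0x4e, 0x88, 0x78, 0xd1, 0x15, 0xf4, 0xe8]
t1 = [0xe8, 0xf4, 0x15, 0xd1, 0x78, 0x88, 0x4e, 0xa0]

RES = [ 0xe8  0xf4  0x15  0xd1  0x78  0x88  0x4e  0xa0 ]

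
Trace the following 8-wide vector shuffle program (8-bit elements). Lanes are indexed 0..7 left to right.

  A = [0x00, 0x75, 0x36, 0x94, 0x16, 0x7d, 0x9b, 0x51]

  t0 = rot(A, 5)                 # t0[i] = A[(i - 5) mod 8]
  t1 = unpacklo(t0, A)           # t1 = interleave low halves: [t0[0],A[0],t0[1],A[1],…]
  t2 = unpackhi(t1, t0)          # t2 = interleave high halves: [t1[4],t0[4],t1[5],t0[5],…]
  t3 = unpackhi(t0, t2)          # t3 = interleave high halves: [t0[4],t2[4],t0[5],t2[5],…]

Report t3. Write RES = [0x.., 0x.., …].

RES = [ 0x51  0x9b  0x00  0x75  0x75  0x94  0x36  0x36 ]

  t0: 94 16 7d 9b 51 00 75 36
  t1: 94 00 16 75 7d 36 9b 94
  t2: 7d 51 36 00 9b 75 94 36
  t3: 51 9b 00 75 75 94 36 36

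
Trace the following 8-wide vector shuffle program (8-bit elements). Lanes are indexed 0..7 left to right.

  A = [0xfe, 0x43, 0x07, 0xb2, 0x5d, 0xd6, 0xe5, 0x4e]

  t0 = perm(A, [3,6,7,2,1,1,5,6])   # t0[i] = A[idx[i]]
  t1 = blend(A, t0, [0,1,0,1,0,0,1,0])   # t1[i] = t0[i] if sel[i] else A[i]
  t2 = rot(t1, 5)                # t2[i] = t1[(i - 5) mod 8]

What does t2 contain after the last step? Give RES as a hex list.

RES = [0x07, 0x5d, 0xd6, 0xd6, 0x4e, 0xfe, 0xe5, 0x07]

t0 = [0xb2, 0xe5, 0x4e, 0x07, 0x43, 0x43, 0xd6, 0xe5]
t1 = [0xfe, 0xe5, 0x07, 0x07, 0x5d, 0xd6, 0xd6, 0x4e]
t2 = [0x07, 0x5d, 0xd6, 0xd6, 0x4e, 0xfe, 0xe5, 0x07]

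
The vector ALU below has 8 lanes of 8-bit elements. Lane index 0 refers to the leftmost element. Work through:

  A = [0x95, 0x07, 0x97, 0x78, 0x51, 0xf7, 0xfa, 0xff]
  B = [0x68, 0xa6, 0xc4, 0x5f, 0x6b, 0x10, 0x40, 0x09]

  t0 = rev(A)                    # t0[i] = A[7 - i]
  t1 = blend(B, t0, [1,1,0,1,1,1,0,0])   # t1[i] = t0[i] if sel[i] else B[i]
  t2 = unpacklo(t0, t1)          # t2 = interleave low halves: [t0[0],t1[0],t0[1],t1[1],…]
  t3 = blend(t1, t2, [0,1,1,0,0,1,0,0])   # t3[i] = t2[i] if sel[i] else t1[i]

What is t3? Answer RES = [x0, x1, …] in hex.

→ t0 |ff|fa|f7|51|78|97|07|95|
→ t1 |ff|fa|c4|51|78|97|40|09|
→ t2 |ff|ff|fa|fa|f7|c4|51|51|
→ t3 |ff|ff|fa|51|78|c4|40|09|

RES = [ 0xff  0xff  0xfa  0x51  0x78  0xc4  0x40  0x09 ]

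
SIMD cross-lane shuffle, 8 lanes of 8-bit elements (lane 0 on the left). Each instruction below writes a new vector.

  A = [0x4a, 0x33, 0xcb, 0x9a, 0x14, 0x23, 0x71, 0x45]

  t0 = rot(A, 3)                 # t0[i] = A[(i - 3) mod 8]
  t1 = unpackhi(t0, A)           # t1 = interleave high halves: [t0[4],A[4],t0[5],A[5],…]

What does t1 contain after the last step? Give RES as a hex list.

RES = [0x33, 0x14, 0xcb, 0x23, 0x9a, 0x71, 0x14, 0x45]

  t0: 23 71 45 4a 33 cb 9a 14
  t1: 33 14 cb 23 9a 71 14 45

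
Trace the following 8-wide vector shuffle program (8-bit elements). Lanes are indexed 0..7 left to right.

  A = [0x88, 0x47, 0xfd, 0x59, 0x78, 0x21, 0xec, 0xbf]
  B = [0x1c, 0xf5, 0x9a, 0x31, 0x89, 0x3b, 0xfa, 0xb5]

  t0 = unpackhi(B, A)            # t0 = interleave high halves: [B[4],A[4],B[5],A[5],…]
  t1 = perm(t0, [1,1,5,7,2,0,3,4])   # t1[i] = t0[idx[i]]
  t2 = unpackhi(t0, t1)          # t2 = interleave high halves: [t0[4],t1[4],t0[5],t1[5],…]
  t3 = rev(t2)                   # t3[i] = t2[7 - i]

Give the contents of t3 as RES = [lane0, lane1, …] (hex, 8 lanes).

RES = [ 0xfa  0xbf  0x21  0xb5  0x89  0xec  0x3b  0xfa ]

→ t0 |89|78|3b|21|fa|ec|b5|bf|
→ t1 |78|78|ec|bf|3b|89|21|fa|
→ t2 |fa|3b|ec|89|b5|21|bf|fa|
→ t3 |fa|bf|21|b5|89|ec|3b|fa|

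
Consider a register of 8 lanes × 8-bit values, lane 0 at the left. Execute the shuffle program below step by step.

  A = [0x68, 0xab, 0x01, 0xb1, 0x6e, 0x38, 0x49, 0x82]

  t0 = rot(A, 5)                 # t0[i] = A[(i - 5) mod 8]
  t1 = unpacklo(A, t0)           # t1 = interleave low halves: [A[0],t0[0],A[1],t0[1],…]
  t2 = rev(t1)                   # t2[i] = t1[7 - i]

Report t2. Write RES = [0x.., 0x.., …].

RES = [0x49, 0xb1, 0x38, 0x01, 0x6e, 0xab, 0xb1, 0x68]

→ t0 |b1|6e|38|49|82|68|ab|01|
→ t1 |68|b1|ab|6e|01|38|b1|49|
→ t2 |49|b1|38|01|6e|ab|b1|68|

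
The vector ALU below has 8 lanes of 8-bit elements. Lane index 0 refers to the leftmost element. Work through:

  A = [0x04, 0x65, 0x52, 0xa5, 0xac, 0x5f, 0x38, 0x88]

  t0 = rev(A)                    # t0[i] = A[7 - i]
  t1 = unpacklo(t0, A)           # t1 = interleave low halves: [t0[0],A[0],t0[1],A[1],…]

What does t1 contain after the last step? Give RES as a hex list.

RES = [ 0x88  0x04  0x38  0x65  0x5f  0x52  0xac  0xa5 ]

t0 = [0x88, 0x38, 0x5f, 0xac, 0xa5, 0x52, 0x65, 0x04]
t1 = [0x88, 0x04, 0x38, 0x65, 0x5f, 0x52, 0xac, 0xa5]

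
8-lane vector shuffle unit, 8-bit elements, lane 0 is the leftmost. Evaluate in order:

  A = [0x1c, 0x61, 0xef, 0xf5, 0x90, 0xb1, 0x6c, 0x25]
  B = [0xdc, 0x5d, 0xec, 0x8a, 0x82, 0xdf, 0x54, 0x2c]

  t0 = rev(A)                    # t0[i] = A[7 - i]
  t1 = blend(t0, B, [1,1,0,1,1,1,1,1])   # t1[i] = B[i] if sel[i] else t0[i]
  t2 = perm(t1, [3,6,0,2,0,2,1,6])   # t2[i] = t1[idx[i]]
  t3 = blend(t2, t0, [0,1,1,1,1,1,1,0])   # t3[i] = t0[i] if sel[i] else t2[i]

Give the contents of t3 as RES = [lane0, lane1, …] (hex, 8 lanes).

→ t0 |25|6c|b1|90|f5|ef|61|1c|
→ t1 |dc|5d|b1|8a|82|df|54|2c|
→ t2 |8a|54|dc|b1|dc|b1|5d|54|
→ t3 |8a|6c|b1|90|f5|ef|61|54|

RES = [0x8a, 0x6c, 0xb1, 0x90, 0xf5, 0xef, 0x61, 0x54]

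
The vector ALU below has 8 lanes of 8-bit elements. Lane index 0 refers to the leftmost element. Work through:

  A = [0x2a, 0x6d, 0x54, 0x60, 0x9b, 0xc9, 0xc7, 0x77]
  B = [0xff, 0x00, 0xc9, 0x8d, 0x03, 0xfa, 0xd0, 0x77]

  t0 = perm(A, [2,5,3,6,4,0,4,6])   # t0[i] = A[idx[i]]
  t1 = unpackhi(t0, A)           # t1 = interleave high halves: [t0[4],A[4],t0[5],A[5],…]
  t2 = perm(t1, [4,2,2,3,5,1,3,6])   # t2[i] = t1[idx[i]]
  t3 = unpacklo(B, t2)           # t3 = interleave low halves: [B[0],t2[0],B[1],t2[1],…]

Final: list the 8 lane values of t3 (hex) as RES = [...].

RES = [ 0xff  0x9b  0x00  0x2a  0xc9  0x2a  0x8d  0xc9 ]

  t0: 54 c9 60 c7 9b 2a 9b c7
  t1: 9b 9b 2a c9 9b c7 c7 77
  t2: 9b 2a 2a c9 c7 9b c9 c7
  t3: ff 9b 00 2a c9 2a 8d c9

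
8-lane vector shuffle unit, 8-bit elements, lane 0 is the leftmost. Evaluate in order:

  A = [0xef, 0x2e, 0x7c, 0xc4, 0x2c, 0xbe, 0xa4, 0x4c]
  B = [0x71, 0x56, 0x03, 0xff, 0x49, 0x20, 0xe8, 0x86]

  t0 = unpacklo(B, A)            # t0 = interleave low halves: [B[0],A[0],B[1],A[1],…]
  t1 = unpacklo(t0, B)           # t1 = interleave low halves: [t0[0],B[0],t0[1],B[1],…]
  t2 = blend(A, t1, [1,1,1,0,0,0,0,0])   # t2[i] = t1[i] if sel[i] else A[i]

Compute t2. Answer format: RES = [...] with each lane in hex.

→ t0 |71|ef|56|2e|03|7c|ff|c4|
→ t1 |71|71|ef|56|56|03|2e|ff|
→ t2 |71|71|ef|c4|2c|be|a4|4c|

RES = [ 0x71  0x71  0xef  0xc4  0x2c  0xbe  0xa4  0x4c ]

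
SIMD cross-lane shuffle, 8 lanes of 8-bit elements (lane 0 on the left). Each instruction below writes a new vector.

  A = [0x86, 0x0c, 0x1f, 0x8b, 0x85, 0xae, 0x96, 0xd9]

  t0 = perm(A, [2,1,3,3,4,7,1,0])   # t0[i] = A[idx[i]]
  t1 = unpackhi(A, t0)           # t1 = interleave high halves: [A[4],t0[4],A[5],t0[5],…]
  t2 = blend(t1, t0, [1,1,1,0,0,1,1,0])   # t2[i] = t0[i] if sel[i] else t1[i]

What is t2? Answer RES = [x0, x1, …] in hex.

RES = [ 0x1f  0x0c  0x8b  0xd9  0x96  0xd9  0x0c  0x86 ]

→ t0 |1f|0c|8b|8b|85|d9|0c|86|
→ t1 |85|85|ae|d9|96|0c|d9|86|
→ t2 |1f|0c|8b|d9|96|d9|0c|86|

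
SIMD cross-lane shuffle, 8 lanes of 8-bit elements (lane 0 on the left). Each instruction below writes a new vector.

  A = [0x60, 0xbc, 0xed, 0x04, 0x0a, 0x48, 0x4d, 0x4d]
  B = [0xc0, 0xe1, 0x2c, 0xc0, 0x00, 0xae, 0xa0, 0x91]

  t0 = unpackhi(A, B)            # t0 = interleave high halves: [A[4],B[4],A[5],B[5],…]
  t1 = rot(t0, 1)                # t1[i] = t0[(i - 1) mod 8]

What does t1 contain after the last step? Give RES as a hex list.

t0 = [0x0a, 0x00, 0x48, 0xae, 0x4d, 0xa0, 0x4d, 0x91]
t1 = [0x91, 0x0a, 0x00, 0x48, 0xae, 0x4d, 0xa0, 0x4d]

RES = [0x91, 0x0a, 0x00, 0x48, 0xae, 0x4d, 0xa0, 0x4d]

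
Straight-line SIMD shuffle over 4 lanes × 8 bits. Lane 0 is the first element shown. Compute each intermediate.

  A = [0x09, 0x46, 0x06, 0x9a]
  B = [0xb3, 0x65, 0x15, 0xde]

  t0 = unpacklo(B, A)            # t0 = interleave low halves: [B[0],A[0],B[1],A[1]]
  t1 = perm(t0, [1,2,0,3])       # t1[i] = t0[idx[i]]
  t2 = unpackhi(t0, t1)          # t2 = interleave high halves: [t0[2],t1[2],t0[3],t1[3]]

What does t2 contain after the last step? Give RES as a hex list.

t0 = [0xb3, 0x09, 0x65, 0x46]
t1 = [0x09, 0x65, 0xb3, 0x46]
t2 = [0x65, 0xb3, 0x46, 0x46]

RES = [ 0x65  0xb3  0x46  0x46 ]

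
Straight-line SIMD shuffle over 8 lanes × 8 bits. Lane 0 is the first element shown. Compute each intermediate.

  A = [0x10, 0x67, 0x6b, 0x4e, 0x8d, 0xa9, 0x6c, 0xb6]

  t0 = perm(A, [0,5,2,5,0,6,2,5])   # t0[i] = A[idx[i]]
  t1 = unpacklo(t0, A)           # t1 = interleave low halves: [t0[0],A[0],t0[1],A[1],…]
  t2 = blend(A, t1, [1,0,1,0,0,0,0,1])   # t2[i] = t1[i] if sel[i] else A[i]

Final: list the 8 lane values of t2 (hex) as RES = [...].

→ t0 |10|a9|6b|a9|10|6c|6b|a9|
→ t1 |10|10|a9|67|6b|6b|a9|4e|
→ t2 |10|67|a9|4e|8d|a9|6c|4e|

RES = [ 0x10  0x67  0xa9  0x4e  0x8d  0xa9  0x6c  0x4e ]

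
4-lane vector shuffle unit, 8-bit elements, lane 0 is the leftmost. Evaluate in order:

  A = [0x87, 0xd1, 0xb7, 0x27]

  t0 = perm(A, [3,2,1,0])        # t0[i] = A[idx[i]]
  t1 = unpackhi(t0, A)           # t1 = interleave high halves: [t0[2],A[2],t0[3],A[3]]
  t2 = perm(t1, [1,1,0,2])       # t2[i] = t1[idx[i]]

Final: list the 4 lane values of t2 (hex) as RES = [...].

→ t0 |27|b7|d1|87|
→ t1 |d1|b7|87|27|
→ t2 |b7|b7|d1|87|

RES = [ 0xb7  0xb7  0xd1  0x87 ]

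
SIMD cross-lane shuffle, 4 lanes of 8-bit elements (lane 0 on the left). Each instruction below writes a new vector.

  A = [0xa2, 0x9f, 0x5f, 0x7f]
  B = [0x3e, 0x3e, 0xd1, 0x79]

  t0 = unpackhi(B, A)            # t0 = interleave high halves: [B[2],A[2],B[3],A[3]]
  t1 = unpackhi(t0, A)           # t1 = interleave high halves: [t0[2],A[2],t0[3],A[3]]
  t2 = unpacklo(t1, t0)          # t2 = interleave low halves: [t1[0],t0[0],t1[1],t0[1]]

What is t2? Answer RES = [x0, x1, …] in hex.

RES = [ 0x79  0xd1  0x5f  0x5f ]

→ t0 |d1|5f|79|7f|
→ t1 |79|5f|7f|7f|
→ t2 |79|d1|5f|5f|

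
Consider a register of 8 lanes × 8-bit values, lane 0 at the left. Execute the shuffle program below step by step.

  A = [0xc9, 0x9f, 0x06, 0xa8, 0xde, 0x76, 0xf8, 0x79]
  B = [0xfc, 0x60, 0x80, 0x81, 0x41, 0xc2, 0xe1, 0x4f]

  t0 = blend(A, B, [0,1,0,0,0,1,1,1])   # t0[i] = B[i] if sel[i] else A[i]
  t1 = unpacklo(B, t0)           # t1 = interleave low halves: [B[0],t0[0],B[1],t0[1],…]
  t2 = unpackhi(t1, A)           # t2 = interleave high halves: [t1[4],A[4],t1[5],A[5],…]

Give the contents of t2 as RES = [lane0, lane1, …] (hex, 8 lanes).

t0 = [0xc9, 0x60, 0x06, 0xa8, 0xde, 0xc2, 0xe1, 0x4f]
t1 = [0xfc, 0xc9, 0x60, 0x60, 0x80, 0x06, 0x81, 0xa8]
t2 = [0x80, 0xde, 0x06, 0x76, 0x81, 0xf8, 0xa8, 0x79]

RES = [ 0x80  0xde  0x06  0x76  0x81  0xf8  0xa8  0x79 ]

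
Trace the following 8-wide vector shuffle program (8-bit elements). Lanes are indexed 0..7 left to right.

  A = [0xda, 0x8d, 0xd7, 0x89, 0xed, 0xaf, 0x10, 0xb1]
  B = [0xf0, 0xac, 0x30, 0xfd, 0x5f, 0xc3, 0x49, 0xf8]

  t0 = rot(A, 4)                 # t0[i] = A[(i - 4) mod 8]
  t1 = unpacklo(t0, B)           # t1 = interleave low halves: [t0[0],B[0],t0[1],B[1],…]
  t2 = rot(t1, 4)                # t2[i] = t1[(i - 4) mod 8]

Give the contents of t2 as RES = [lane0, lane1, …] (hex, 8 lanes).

t0 = [0xed, 0xaf, 0x10, 0xb1, 0xda, 0x8d, 0xd7, 0x89]
t1 = [0xed, 0xf0, 0xaf, 0xac, 0x10, 0x30, 0xb1, 0xfd]
t2 = [0x10, 0x30, 0xb1, 0xfd, 0xed, 0xf0, 0xaf, 0xac]

RES = [ 0x10  0x30  0xb1  0xfd  0xed  0xf0  0xaf  0xac ]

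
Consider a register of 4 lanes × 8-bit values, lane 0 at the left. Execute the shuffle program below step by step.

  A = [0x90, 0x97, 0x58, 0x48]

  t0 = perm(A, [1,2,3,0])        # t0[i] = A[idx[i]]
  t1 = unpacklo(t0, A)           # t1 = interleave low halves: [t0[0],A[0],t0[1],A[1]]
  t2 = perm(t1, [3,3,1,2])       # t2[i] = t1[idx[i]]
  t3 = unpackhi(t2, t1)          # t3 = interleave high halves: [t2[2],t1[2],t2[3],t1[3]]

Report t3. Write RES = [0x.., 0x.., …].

RES = [0x90, 0x58, 0x58, 0x97]

→ t0 |97|58|48|90|
→ t1 |97|90|58|97|
→ t2 |97|97|90|58|
→ t3 |90|58|58|97|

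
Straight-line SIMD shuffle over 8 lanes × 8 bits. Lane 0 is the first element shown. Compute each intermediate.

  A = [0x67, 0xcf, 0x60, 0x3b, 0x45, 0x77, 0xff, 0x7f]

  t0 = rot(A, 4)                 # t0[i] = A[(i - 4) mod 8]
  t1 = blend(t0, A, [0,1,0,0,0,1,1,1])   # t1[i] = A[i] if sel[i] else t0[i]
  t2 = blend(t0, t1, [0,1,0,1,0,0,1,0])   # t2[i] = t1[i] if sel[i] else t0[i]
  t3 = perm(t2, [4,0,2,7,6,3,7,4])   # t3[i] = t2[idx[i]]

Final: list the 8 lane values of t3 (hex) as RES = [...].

  t0: 45 77 ff 7f 67 cf 60 3b
  t1: 45 cf ff 7f 67 77 ff 7f
  t2: 45 cf ff 7f 67 cf ff 3b
  t3: 67 45 ff 3b ff 7f 3b 67

RES = [0x67, 0x45, 0xff, 0x3b, 0xff, 0x7f, 0x3b, 0x67]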